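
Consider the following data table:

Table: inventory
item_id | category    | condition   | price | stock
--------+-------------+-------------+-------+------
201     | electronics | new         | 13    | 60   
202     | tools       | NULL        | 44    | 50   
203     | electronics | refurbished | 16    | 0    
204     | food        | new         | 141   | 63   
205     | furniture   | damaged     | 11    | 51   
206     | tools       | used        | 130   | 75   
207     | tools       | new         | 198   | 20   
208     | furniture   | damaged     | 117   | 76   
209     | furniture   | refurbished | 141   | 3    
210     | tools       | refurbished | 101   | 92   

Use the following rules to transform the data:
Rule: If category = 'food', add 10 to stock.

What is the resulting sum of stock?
500

Step 1: Count records where category = 'food': 1
Step 2: Total bonus added: 1 × 10 = 10
Step 3: Original sum of stock: 490
Step 4: Final sum = 490 + 10 = 500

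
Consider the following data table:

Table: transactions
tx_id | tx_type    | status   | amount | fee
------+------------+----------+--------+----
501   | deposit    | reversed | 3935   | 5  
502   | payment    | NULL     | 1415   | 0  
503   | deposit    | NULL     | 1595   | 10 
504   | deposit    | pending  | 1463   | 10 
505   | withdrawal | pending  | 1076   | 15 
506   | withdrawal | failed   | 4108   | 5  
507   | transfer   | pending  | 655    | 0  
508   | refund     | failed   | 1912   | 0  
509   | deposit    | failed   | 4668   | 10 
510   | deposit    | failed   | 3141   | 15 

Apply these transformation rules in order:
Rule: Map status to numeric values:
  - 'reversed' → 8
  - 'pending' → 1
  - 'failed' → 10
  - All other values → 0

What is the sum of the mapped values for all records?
51

Step 1: Apply mapping to each record
Step 2: Count by status:
  'reversed': 1 records × 8 = 8
  'pending': 3 records × 1 = 3
  'failed': 4 records × 10 = 40
Step 3: Sum all mapped values = 51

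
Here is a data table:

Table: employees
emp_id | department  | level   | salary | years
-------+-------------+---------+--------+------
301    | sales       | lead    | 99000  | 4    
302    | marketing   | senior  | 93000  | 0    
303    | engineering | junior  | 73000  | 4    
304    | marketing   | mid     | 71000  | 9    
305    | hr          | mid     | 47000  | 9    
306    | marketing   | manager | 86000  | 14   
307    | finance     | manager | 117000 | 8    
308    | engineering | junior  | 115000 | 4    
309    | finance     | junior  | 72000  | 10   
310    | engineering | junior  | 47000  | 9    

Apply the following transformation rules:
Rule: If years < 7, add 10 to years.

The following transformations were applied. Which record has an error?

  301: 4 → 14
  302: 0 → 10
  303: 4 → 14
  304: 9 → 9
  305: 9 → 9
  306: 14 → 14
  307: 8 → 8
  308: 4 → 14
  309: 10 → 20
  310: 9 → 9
Record 309 has an error. The correct transformed value should be 10, not 20.

Step 1: Check each record against the rule
Step 2: Record 309 has years = 10
Step 3: Since 10 >= 7, the bonus should not have been applied
Step 4: Correct value = 10, but claimed value = 20
Conclusion: Record 309 has the error.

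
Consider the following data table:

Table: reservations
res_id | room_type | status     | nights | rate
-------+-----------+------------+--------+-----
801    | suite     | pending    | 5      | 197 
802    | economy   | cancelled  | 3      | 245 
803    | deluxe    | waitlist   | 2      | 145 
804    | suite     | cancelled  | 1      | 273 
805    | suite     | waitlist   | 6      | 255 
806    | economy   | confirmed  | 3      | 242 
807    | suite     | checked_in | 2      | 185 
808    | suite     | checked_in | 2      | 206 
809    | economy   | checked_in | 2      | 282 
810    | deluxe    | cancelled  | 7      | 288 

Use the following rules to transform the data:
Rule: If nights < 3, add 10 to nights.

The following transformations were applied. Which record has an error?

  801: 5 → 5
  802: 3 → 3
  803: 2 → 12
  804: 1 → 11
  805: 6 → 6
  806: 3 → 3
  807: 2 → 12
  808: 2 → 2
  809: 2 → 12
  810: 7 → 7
Record 808 has an error. The correct transformed value should be 12, not 2.

Step 1: Check each record against the rule
Step 2: Record 808 has nights = 2
Step 3: Since 2 < 3, the bonus should have been applied
Step 4: Correct value = 12, but claimed value = 2
Conclusion: Record 808 has the error.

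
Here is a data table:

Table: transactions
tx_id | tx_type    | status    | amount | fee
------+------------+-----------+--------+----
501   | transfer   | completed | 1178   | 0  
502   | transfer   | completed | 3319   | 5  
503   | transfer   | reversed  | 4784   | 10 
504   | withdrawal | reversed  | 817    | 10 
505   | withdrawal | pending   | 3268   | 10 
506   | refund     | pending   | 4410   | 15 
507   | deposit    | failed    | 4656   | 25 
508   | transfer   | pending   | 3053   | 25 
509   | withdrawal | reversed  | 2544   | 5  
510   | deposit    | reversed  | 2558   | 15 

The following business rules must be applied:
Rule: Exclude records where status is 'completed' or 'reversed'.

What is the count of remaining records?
4

Step 1: Count records to exclude
  - 2 (completed) + 4 (reversed) = 6 records
Step 2: Total records: 10
Step 3: Remaining = 10 - 6 = 4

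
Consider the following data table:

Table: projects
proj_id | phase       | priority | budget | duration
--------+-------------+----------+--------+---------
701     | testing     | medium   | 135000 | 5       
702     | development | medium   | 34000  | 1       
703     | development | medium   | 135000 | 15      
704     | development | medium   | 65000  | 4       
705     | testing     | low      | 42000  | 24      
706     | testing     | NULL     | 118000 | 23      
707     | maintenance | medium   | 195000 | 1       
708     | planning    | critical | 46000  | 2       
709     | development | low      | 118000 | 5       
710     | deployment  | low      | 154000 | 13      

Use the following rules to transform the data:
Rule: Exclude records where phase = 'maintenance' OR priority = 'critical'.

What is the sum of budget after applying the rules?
801000

Step 1: Find records where phase = 'maintenance' OR priority = 'critical'
Step 2: 2 records match, summing to 241000
Step 3: Original sum: 1042000
Step 4: Remaining sum = 1042000 - 241000 = 801000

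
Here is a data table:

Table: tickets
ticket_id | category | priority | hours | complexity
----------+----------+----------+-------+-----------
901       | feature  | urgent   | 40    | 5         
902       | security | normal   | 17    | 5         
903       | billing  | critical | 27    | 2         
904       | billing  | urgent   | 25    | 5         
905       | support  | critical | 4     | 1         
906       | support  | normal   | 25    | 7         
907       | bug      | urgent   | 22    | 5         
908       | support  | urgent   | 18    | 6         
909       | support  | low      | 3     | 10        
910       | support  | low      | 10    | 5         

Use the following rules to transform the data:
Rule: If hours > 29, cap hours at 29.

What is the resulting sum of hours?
180

Step 1: 1 records have hours > 29
Step 2: These records originally summed to 40
Step 3: After capping: 1 × 29 = 29
Step 4: Unaffected records sum: 151
Step 5: Final sum = 29 + 151 = 180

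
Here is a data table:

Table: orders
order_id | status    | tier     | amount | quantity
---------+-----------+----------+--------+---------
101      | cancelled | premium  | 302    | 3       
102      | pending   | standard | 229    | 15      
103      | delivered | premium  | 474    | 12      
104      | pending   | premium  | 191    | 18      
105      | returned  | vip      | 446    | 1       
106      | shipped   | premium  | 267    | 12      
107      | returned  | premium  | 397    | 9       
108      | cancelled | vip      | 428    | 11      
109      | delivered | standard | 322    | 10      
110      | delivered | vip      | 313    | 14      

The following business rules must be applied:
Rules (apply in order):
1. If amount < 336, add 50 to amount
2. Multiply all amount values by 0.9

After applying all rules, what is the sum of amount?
3302.1

Step 1: Apply Rule 1 - Add 50 to records with amount < 336
  - 6 records affected: 1624 + (6 × 50) = 1924
  - Unaffected records: 1745
  - Sum after Rule 1: 3669
Step 2: Apply Rule 2 - Multiply all by 0.9
  - 3669 × 0.9 = 3302.1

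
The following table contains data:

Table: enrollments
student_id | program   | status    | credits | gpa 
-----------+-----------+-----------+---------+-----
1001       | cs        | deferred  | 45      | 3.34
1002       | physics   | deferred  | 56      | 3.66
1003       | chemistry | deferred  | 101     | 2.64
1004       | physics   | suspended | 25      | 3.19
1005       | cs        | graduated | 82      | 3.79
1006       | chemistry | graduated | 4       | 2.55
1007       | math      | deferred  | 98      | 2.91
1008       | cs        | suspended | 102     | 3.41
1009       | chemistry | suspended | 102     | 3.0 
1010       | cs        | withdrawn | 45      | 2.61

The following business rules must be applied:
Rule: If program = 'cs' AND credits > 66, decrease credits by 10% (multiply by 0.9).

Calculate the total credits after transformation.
641.6

Step 1: Find records where program = 'cs' AND credits > 66
Step 2: 2 records match, summing to 184
Step 3: After multiplier: 184 × 0.9 = 165.6
Step 4: Unaffected records sum: 476
Step 5: Final sum = 165.6 + 476 = 641.6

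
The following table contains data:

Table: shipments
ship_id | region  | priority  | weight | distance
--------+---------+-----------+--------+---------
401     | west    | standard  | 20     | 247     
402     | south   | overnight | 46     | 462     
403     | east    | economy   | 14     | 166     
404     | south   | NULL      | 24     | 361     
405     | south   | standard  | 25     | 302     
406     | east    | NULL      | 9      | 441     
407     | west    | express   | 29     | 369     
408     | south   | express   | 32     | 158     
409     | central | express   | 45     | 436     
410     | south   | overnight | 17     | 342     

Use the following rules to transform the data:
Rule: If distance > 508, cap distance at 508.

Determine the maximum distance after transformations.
462

Step 1: Original maximum distance = 462
Step 2: Check cap of 508 against maximum
Step 3: No records exceed the cap (max 462 <= cap 508), so no capping applies
Step 4: Maximum after transformation = 462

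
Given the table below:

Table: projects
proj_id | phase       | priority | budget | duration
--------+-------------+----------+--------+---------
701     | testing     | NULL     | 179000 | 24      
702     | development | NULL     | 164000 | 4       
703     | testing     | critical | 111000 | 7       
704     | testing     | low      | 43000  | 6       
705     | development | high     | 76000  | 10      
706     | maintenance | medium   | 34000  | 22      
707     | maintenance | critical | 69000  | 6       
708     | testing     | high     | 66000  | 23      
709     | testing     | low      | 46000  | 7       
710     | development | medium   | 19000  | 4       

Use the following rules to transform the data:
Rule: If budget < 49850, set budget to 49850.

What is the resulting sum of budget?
864400

Step 1: 4 records have budget < 49850
Step 2: These records originally summed to 142000
Step 3: After setting to minimum: 4 × 49850 = 199400
Step 4: Unaffected records sum: 665000
Step 5: Final sum = 199400 + 665000 = 864400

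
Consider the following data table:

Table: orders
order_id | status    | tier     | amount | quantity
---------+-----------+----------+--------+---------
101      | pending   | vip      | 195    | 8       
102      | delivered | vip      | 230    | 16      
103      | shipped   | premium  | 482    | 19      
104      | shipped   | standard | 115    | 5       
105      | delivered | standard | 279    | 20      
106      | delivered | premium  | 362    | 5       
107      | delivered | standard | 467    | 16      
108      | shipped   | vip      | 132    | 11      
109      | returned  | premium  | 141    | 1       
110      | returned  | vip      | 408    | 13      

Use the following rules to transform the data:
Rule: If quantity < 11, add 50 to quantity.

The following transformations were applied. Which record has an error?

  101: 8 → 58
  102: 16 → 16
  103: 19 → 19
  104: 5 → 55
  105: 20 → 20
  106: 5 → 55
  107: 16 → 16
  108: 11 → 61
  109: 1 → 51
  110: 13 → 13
Record 108 has an error. The correct transformed value should be 11, not 61.

Step 1: Check each record against the rule
Step 2: Record 108 has quantity = 11
Step 3: Since 11 >= 11, the bonus should not have been applied
Step 4: Correct value = 11, but claimed value = 61
Conclusion: Record 108 has the error.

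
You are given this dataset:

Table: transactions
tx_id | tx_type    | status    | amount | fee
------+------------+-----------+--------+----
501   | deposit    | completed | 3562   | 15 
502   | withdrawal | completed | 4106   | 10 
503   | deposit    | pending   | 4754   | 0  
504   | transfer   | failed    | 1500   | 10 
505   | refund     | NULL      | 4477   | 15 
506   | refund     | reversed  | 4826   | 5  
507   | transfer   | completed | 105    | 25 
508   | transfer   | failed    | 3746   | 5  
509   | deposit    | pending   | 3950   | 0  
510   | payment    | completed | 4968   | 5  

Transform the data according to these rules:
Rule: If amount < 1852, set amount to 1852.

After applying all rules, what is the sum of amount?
38093

Step 1: 2 records have amount < 1852
Step 2: These records originally summed to 1605
Step 3: After setting to minimum: 2 × 1852 = 3704
Step 4: Unaffected records sum: 34389
Step 5: Final sum = 3704 + 34389 = 38093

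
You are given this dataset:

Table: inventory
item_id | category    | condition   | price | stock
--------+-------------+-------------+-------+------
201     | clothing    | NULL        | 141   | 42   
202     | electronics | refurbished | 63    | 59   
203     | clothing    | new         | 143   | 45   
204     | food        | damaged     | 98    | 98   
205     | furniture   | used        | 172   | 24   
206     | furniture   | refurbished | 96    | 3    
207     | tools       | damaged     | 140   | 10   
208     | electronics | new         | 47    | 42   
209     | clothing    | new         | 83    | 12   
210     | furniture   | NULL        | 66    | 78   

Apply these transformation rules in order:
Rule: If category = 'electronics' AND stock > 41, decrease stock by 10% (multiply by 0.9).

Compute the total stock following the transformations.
402.9

Step 1: Find records where category = 'electronics' AND stock > 41
Step 2: 2 records match, summing to 101
Step 3: After multiplier: 101 × 0.9 = 90.9
Step 4: Unaffected records sum: 312
Step 5: Final sum = 90.9 + 312 = 402.9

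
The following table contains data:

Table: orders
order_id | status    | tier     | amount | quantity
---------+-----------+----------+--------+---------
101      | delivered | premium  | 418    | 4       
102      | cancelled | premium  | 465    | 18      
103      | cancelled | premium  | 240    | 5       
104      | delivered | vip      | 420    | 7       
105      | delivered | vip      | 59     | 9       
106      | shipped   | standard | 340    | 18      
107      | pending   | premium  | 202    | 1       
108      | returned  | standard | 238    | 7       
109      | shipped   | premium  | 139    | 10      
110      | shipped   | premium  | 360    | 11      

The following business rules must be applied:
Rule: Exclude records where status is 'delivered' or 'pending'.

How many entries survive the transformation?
6

Step 1: Count records to exclude
  - 3 (delivered) + 1 (pending) = 4 records
Step 2: Total records: 10
Step 3: Remaining = 10 - 4 = 6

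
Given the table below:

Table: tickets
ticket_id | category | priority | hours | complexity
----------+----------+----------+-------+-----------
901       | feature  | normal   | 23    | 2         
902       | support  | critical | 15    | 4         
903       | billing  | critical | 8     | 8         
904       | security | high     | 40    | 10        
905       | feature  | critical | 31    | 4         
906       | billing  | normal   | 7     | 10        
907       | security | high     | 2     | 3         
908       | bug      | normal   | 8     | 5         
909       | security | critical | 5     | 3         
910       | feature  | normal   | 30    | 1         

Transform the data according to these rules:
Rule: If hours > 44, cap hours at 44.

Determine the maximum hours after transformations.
40

Step 1: Original maximum hours = 40
Step 2: Check cap of 44 against maximum
Step 3: No records exceed the cap (max 40 <= cap 44), so no capping applies
Step 4: Maximum after transformation = 40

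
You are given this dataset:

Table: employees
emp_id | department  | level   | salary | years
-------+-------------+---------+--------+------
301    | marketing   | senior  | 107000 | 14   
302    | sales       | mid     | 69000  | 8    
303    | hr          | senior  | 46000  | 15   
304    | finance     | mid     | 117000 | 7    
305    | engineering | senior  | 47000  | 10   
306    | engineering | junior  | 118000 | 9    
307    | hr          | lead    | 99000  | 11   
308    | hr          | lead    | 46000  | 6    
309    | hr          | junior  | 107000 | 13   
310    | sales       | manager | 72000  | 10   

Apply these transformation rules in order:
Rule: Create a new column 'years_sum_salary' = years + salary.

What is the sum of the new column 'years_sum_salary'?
828103

Step 1: For each record, compute years + salary
Example calculations:
  14 + 107000 = 107014
  8 + 69000 = 69008
  15 + 46000 = 46015
  ...
Step 2: Sum all derived values
Step 3: Total = 828103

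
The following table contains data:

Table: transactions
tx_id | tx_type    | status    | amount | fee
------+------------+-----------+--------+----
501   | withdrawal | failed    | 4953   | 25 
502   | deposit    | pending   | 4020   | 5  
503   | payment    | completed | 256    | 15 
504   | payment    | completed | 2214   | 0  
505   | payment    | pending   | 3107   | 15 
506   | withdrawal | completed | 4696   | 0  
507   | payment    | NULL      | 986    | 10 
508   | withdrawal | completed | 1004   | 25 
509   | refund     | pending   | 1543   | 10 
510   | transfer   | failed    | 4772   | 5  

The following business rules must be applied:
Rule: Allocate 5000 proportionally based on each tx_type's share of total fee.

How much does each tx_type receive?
deposit: 227.27, payment: 1818.18, refund: 454.55, transfer: 227.27, withdrawal: 2272.73

Step 1: Calculate total fee = 110
Step 2: Calculate each tx_type's proportion:
  deposit: 5/110 = 4.55% → 227.27
  payment: 40/110 = 36.36% → 1818.18
  refund: 10/110 = 9.09% → 454.55
  transfer: 5/110 = 4.55% → 227.27
  withdrawal: 50/110 = 45.45% → 2272.73
Step 3: Verify: sum of allocations ≈ 5000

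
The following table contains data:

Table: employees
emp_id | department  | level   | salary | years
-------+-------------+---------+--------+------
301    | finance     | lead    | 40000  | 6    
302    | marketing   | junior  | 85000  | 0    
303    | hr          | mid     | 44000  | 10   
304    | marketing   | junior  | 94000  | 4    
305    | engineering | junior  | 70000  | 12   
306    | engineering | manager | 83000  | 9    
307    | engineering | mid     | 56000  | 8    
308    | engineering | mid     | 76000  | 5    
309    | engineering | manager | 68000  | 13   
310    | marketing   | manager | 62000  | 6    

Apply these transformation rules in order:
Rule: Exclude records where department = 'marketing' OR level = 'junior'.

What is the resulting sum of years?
51

Step 1: Find records where department = 'marketing' OR level = 'junior'
Step 2: 4 records match, summing to 22
Step 3: Original sum: 73
Step 4: Remaining sum = 73 - 22 = 51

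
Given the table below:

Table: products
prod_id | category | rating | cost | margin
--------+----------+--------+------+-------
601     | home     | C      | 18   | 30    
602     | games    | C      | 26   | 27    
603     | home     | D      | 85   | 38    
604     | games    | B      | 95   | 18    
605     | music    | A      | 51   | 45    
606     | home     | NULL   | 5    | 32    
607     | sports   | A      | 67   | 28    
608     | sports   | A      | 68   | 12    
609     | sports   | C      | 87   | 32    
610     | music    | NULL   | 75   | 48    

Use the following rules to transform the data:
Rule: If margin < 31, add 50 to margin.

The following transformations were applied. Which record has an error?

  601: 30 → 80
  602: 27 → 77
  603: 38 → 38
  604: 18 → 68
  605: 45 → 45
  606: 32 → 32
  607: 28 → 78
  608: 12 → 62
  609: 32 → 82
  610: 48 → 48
Record 609 has an error. The correct transformed value should be 32, not 82.

Step 1: Check each record against the rule
Step 2: Record 609 has margin = 32
Step 3: Since 32 >= 31, the bonus should not have been applied
Step 4: Correct value = 32, but claimed value = 82
Conclusion: Record 609 has the error.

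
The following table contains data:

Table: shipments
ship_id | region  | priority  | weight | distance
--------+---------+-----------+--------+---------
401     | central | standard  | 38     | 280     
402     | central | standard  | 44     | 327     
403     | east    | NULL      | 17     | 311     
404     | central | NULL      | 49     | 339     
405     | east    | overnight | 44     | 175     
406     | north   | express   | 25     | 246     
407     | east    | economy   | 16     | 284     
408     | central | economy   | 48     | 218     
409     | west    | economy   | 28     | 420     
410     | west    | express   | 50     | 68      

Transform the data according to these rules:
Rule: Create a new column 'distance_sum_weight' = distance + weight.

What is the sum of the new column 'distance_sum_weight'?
3027

Step 1: For each record, compute distance + weight
Example calculations:
  280 + 38 = 318
  327 + 44 = 371
  311 + 17 = 328
  ...
Step 2: Sum all derived values
Step 3: Total = 3027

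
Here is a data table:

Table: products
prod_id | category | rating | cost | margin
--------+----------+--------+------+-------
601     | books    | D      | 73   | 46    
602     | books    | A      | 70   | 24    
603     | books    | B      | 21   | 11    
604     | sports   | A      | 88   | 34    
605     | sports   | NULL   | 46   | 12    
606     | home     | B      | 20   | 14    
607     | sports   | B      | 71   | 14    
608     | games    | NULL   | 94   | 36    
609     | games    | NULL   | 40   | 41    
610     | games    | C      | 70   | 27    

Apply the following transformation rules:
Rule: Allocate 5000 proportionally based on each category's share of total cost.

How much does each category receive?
books: 1382.8, games: 1720.07, home: 168.63, sports: 1728.5

Step 1: Calculate total cost = 593
Step 2: Calculate each category's proportion:
  books: 164/593 = 27.66% → 1382.8
  games: 204/593 = 34.40% → 1720.07
  home: 20/593 = 3.37% → 168.63
  sports: 205/593 = 34.57% → 1728.5
Step 3: Verify: sum of allocations ≈ 5000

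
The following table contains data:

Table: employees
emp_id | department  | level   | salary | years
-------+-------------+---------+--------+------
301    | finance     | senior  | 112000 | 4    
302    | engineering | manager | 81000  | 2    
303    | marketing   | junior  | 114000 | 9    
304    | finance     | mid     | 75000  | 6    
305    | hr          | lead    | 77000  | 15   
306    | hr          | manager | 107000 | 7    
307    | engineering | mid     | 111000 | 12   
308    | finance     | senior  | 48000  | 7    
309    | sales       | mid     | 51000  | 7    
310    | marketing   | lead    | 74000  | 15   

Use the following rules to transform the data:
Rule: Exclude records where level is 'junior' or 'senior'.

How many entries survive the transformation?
7

Step 1: Count records to exclude
  - 1 (junior) + 2 (senior) = 3 records
Step 2: Total records: 10
Step 3: Remaining = 10 - 3 = 7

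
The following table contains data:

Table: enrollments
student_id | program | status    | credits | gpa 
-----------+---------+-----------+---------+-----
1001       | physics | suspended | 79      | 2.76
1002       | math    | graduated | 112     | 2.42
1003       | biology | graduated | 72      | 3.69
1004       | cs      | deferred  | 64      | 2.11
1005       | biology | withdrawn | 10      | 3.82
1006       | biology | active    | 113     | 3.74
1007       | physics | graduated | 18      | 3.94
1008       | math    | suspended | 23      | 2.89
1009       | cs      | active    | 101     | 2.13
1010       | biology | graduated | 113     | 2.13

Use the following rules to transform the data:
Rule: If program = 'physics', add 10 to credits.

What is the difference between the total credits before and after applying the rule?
20

Step 1: Original sum of credits = 705
Step 2: 2 records have program = 'physics'
Step 3: Each affected record changes by 10
Step 4: Total change = 2 × 10 = 20
Step 5: New sum = 705 + 20 = 725
Step 6: Difference = |725 - 705| = 20
        (Sum increased by 20)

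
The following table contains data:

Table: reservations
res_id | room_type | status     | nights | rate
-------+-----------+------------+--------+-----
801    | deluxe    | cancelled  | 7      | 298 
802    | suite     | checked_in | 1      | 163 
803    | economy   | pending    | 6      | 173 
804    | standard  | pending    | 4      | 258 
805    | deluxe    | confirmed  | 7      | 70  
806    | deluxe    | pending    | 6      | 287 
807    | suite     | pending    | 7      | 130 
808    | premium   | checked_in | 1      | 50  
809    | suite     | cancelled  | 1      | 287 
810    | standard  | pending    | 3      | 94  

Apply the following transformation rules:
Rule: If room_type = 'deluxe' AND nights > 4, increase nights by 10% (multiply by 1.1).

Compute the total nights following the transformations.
45.0

Step 1: Find records where room_type = 'deluxe' AND nights > 4
Step 2: 3 records match, summing to 20
Step 3: After multiplier: 20 × 1.1 = 22.0
Step 4: Unaffected records sum: 23
Step 5: Final sum = 22.0 + 23 = 45.0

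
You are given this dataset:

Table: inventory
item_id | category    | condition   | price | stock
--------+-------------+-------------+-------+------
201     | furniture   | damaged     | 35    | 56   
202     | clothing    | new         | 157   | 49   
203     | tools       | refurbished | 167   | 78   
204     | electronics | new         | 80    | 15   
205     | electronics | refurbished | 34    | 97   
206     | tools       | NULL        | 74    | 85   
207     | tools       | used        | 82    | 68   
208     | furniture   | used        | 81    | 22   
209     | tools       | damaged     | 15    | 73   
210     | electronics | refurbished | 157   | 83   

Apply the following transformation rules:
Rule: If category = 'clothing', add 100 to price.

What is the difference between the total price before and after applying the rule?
100

Step 1: Original sum of price = 882
Step 2: 1 records have category = 'clothing'
Step 3: Each affected record changes by 100
Step 4: Total change = 1 × 100 = 100
Step 5: New sum = 882 + 100 = 982
Step 6: Difference = |982 - 882| = 100
        (Sum increased by 100)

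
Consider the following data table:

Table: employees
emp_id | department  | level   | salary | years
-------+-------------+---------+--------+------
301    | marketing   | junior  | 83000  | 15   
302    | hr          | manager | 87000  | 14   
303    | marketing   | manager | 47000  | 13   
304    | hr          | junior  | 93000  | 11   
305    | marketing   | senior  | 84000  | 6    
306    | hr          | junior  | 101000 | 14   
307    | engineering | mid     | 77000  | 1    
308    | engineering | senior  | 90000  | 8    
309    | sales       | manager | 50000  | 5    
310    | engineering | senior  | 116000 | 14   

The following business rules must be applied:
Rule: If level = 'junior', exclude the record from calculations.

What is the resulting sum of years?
61

Step 1: Identify records where level = 'junior'
Step 2: The excluded records sum to 40
Step 3: Original total years = 101
Step 4: Remaining total = 101 - 40 = 61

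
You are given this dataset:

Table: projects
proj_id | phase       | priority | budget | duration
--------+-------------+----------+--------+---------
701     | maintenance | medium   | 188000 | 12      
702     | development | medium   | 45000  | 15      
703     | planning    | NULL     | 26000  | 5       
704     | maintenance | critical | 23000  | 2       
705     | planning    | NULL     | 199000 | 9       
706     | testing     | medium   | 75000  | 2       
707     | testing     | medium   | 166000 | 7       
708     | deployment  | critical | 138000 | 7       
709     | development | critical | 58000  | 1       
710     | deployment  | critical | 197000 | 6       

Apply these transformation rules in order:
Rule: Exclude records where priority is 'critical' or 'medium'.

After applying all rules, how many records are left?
2

Step 1: Count records to exclude
  - 4 (critical) + 4 (medium) = 8 records
Step 2: Total records: 10
Step 3: Remaining = 10 - 8 = 2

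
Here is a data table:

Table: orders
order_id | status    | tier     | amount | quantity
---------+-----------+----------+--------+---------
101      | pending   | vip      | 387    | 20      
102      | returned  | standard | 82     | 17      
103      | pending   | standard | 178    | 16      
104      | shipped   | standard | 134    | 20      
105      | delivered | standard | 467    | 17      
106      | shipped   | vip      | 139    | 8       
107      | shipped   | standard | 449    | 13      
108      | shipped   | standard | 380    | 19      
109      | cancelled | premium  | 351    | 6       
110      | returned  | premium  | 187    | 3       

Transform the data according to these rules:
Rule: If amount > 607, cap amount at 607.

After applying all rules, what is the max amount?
467

Step 1: Original maximum amount = 467
Step 2: Check cap of 607 against maximum
Step 3: No records exceed the cap (max 467 <= cap 607), so no capping applies
Step 4: Maximum after transformation = 467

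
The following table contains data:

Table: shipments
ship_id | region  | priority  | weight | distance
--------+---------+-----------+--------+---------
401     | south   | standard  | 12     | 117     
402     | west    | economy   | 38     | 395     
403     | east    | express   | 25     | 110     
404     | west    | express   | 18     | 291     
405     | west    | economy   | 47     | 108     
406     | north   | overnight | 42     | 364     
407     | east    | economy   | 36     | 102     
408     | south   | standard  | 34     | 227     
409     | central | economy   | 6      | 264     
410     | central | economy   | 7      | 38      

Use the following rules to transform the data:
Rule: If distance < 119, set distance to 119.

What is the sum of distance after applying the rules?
2136

Step 1: 5 records have distance < 119
Step 2: These records originally summed to 475
Step 3: After setting to minimum: 5 × 119 = 595
Step 4: Unaffected records sum: 1541
Step 5: Final sum = 595 + 1541 = 2136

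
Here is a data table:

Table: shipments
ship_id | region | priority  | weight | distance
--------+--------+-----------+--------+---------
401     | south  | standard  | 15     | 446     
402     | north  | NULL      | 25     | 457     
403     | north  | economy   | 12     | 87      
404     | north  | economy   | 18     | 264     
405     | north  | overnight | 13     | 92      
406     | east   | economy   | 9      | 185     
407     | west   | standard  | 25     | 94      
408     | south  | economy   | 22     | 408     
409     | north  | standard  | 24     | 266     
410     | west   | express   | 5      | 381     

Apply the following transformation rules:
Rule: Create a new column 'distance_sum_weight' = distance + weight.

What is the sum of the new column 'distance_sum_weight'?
2848

Step 1: For each record, compute distance + weight
Example calculations:
  446 + 15 = 461
  457 + 25 = 482
  87 + 12 = 99
  ...
Step 2: Sum all derived values
Step 3: Total = 2848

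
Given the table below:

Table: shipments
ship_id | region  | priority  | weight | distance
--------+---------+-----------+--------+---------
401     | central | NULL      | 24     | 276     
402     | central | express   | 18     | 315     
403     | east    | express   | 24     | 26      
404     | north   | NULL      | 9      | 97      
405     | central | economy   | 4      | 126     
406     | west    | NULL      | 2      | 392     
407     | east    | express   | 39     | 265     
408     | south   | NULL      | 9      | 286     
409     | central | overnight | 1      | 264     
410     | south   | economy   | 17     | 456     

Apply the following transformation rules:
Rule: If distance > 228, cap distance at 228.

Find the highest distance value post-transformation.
228

Step 1: Original maximum distance = 456
Step 2: Apply cap at 228
Step 3: 7 records had distance > 228 and were capped
Step 4: Maximum after transformation = 228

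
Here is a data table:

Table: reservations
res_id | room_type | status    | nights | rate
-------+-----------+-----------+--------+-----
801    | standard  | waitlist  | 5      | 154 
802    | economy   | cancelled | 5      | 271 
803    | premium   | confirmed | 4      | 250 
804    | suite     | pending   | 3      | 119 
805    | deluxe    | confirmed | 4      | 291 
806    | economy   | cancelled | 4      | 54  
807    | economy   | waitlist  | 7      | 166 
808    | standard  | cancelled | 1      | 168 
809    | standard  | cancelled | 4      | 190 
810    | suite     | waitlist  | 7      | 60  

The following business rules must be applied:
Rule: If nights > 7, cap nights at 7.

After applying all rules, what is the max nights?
7

Step 1: Original maximum nights = 7
Step 2: Check cap of 7 against maximum
Step 3: No records exceed the cap (max 7 <= cap 7), so no capping applies
Step 4: Maximum after transformation = 7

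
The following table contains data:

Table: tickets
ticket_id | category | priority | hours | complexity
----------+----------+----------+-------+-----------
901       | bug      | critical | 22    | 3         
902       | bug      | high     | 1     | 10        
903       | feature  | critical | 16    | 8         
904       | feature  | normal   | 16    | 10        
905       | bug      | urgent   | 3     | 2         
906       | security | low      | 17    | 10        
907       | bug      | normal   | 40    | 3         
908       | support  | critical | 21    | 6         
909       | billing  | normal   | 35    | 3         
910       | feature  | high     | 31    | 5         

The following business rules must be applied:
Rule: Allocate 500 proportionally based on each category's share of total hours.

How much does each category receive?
billing: 86.63, bug: 163.37, feature: 155.94, security: 42.08, support: 51.98

Step 1: Calculate total hours = 202
Step 2: Calculate each category's proportion:
  billing: 35/202 = 17.33% → 86.63
  bug: 66/202 = 32.67% → 163.37
  feature: 63/202 = 31.19% → 155.94
  security: 17/202 = 8.42% → 42.08
  support: 21/202 = 10.40% → 51.98
Step 3: Verify: sum of allocations ≈ 500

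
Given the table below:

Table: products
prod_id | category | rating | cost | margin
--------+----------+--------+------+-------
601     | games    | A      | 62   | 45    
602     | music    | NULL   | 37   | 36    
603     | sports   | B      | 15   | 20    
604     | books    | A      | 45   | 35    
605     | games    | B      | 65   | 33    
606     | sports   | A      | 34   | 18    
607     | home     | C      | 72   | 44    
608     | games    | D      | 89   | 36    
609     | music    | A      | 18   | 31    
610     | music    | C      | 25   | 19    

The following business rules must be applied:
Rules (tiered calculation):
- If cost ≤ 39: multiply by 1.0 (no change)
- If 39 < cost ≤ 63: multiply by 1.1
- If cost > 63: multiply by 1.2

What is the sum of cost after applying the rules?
517.9

Step 1: Tier 1 (cost ≤ 39): 5 records, sum = 129 × 1.0 = 129.0
Step 2: Tier 2 (39 < cost ≤ 63): 2 records, sum = 107 × 1.1 = 117.7
Step 3: Tier 3 (cost > 63): 3 records, sum = 226 × 1.2 = 271.2
Step 4: Final sum = 129.0 + 117.7 + 271.2 = 517.9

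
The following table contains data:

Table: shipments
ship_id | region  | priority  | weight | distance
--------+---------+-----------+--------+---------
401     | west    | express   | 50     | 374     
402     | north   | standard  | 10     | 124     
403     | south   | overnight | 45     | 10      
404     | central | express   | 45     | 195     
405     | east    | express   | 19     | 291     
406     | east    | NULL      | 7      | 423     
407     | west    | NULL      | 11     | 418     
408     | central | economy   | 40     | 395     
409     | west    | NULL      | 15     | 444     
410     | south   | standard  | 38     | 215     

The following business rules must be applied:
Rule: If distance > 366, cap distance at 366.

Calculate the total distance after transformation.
2665

Step 1: 5 records have distance > 366
Step 2: These records originally summed to 2054
Step 3: After capping: 5 × 366 = 1830
Step 4: Unaffected records sum: 835
Step 5: Final sum = 1830 + 835 = 2665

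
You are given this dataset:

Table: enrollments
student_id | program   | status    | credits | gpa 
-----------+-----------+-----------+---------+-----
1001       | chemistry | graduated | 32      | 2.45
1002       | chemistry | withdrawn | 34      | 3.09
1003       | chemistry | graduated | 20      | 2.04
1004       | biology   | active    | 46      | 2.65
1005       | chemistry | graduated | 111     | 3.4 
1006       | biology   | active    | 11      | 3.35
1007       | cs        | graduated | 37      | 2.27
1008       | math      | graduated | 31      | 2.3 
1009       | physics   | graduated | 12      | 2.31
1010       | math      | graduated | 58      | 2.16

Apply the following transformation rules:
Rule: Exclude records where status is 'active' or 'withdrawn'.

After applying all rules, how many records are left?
7

Step 1: Count records to exclude
  - 2 (active) + 1 (withdrawn) = 3 records
Step 2: Total records: 10
Step 3: Remaining = 10 - 3 = 7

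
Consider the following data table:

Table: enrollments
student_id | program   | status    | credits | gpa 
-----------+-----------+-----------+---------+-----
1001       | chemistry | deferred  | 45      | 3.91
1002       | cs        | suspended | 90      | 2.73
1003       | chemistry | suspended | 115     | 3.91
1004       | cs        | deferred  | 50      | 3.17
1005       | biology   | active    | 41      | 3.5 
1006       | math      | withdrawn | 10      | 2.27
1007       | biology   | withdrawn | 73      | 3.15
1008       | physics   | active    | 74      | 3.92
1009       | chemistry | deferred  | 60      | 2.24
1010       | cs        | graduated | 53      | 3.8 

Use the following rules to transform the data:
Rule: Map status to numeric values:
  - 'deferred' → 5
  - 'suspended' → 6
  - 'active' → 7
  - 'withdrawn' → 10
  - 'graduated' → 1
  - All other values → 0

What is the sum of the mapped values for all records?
62

Step 1: Apply mapping to each record
Step 2: Count by status:
  'deferred': 3 records × 5 = 15
  'suspended': 2 records × 6 = 12
  'active': 2 records × 7 = 14
  'withdrawn': 2 records × 10 = 20
  'graduated': 1 records × 1 = 1
Step 3: Sum all mapped values = 62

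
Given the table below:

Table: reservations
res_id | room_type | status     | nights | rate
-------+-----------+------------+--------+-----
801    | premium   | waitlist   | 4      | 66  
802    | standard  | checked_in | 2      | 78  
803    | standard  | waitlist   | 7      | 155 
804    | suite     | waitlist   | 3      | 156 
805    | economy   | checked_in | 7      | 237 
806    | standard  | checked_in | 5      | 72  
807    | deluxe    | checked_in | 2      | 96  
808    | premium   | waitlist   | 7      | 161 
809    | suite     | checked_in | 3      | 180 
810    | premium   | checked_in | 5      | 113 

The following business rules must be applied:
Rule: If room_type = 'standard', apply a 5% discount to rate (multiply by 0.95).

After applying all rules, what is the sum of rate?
1298.75

Step 1: Records with room_type = 'standard' have total rate = 305
Step 2: Apply multiplier: 305 × 0.95 = 289.75
Step 3: Other records total: 1009
Step 4: Final sum = 289.75 + 1009 = 1298.75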